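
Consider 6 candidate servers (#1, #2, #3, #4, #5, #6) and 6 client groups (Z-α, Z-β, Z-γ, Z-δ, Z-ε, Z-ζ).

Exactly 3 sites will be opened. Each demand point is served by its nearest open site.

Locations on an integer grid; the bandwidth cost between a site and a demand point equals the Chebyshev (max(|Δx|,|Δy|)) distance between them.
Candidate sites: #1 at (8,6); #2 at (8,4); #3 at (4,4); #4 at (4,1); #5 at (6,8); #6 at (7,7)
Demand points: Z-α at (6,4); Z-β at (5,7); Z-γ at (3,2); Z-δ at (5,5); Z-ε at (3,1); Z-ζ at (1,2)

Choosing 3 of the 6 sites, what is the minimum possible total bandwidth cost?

Open {#3, #4, #5}.
  Z-α→#3 2, Z-β→#5 1, Z-γ→#4 1, Z-δ→#3 1, Z-ε→#4 1, Z-ζ→#3 3  ⇒ total 9.
Compare {#3, #4, #6}: total 10.
Compare {#1, #3, #4}: total 11.
No size-3 selection does better; minimum is 9.

9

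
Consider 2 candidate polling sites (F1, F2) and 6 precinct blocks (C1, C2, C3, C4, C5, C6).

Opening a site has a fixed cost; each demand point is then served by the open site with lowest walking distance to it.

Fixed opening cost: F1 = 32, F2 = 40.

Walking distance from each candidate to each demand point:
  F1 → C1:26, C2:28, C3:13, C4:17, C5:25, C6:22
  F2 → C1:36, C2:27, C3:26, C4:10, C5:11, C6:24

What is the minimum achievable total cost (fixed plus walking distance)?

163

Open {F1}: assign each demand point to its cheapest open site.
  C1→F1 26, C2→F1 28, C3→F1 13, C4→F1 17, C5→F1 25, C6→F1 22
  walking distance 131, fixed 32 → total 163.
Compare {F2}: walking distance 134 + fixed 40 = 174.
Compare {F1, F2}: walking distance 109 + fixed 72 = 181.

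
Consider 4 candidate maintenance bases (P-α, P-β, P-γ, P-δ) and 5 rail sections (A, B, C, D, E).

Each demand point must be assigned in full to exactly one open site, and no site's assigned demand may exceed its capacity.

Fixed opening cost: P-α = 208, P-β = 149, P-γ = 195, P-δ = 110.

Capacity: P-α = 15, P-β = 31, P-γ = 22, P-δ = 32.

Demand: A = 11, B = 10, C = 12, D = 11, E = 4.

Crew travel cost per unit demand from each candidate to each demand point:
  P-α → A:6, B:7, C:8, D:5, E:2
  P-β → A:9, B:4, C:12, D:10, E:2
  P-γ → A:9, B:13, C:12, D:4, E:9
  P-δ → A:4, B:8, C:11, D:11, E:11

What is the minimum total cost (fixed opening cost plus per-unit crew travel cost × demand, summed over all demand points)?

593

Open {P-β, P-δ}; cheapest assignment that respects the capacities:
  P-β (cap 31, load 25): B, D, E — cost 10×4 + 11×10 + 4×2 = 158
  P-δ (cap 32, load 23): A, C — cost 11×4 + 12×11 = 176
  Shipping 334, fixed 259 → total 593.
  Any other capacity-feasible assignment to {P-β, P-δ} ships for at least 334.
Compare {P-β, P-γ}: its best feasible assignment gives total 679.
Compare {P-γ, P-δ}: its best feasible assignment gives total 699.
Every other set of open sites that can feasibly serve all demand totals ≥ 679 even under its best assignment. Minimum: 593.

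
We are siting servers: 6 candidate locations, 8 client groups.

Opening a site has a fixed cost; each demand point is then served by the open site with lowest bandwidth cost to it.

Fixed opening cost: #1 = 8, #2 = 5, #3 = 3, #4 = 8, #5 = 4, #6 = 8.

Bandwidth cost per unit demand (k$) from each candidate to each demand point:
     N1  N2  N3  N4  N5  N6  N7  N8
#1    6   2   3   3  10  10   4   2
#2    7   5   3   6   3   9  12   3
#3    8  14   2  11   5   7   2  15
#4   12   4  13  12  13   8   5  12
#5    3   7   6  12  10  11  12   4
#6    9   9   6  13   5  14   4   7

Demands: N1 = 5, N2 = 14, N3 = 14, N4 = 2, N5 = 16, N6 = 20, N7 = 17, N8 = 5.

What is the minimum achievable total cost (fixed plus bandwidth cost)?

329

Open {#1, #2, #3, #5}: assign each demand point to its cheapest open site.
  N1→#5 5×3=15, N2→#1 14×2=28, N3→#3 14×2=28, N4→#1 2×3=6, N5→#2 16×3=48, N6→#3 20×7=140, N7→#3 17×2=34, N8→#1 5×2=10
  bandwidth cost 309, fixed 20 → total 329.
Compare {#1, #2, #3, #4, #5}: bandwidth cost 309 + fixed 28 = 337.
Compare {#1, #2, #3, #5, #6}: bandwidth cost 309 + fixed 28 = 337.
Compare {#1, #2, #3}: bandwidth cost 324 + fixed 16 = 340.
All other subsets cost ≥ 337. Minimum total cost: 329.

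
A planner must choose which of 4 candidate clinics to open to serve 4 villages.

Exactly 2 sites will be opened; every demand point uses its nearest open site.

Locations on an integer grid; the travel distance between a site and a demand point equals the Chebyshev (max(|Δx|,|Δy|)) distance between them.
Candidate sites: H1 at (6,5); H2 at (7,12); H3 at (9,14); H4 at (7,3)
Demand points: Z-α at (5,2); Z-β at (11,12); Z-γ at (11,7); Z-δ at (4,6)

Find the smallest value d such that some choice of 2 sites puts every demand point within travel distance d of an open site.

4

Open {H2, H4}.
  Farthest demand point is Z-β at travel distance 4 (to H2); all others are ≤ 4.
With {H3, H4} the worst case is 4.
With {H1, H2} the worst case is 5.
No size-2 selection achieves below 4.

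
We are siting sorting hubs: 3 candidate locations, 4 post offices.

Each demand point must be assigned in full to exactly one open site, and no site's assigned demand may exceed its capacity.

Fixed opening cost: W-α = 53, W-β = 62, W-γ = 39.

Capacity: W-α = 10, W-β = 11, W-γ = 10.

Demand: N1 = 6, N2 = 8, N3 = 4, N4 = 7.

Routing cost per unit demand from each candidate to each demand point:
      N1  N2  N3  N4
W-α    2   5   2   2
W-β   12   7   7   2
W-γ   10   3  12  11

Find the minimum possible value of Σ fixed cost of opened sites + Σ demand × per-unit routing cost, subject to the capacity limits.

212

Open {W-α, W-β, W-γ}; cheapest assignment that respects the capacities:
  W-α (cap 10, load 10): N1, N3 — cost 6×2 + 4×2 = 20
  W-β (cap 11, load 7): N4 — cost 7×2 = 14
  W-γ (cap 10, load 8): N2 — cost 8×3 = 24
  Shipping 58, fixed 154 → total 212.
  Any other capacity-feasible assignment to {W-α, W-β, W-γ} ships for at least 58.
Total demand is 25 and no other set of sites has combined capacity ≥ 25, so {W-α, W-β, W-γ} is the only feasible choice of open sites. Minimum: 212.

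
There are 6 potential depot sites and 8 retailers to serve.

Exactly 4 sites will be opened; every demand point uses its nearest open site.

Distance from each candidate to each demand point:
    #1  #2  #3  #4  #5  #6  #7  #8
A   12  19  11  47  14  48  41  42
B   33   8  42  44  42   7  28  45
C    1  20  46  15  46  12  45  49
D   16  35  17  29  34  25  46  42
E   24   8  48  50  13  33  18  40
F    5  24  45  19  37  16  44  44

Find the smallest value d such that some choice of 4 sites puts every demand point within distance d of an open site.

Open {A, B, C, E}.
  Farthest demand point is #8 at distance 40 (to E); all others are ≤ 40.
With {A, B, D, E} the worst case is 40.
With {A, B, E, F} the worst case is 40.
No size-4 selection achieves below 40.

40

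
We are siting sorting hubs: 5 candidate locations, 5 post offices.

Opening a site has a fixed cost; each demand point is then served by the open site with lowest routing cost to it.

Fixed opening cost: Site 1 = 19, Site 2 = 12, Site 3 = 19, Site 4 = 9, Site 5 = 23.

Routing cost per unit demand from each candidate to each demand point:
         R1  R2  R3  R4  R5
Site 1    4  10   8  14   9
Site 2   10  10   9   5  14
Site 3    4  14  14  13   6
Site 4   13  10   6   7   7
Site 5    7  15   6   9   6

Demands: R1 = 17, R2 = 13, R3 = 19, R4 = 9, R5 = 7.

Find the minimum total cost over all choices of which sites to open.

439

Open {Site 2, Site 3, Site 4}: assign each demand point to its cheapest open site.
  R1→Site 3 17×4=68, R2→Site 2 13×10=130, R3→Site 4 19×6=114, R4→Site 2 9×5=45, R5→Site 3 7×6=42
  routing cost 399, fixed 40 → total 439.
Compare {Site 3, Site 4}: routing cost 417 + fixed 28 = 445.
Compare {Site 1, Site 2, Site 4}: routing cost 406 + fixed 40 = 446.
Compare {Site 1, Site 4}: routing cost 424 + fixed 28 = 452.
All other subsets cost ≥ 445. Minimum total cost: 439.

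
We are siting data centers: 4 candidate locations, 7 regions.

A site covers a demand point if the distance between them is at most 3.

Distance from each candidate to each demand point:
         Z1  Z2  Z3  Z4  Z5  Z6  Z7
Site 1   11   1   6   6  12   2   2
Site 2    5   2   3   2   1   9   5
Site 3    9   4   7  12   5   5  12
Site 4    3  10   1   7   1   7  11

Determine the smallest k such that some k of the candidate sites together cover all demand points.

3

Coverage sets (demand points within 3 of each site):
  Site 1: {Z2, Z6, Z7}
  Site 2: {Z2, Z3, Z4, Z5}
  Site 3: {}
  Site 4: {Z1, Z3, Z5}
No 2 sites suffice: every size-2 union leaves at least one demand point uncovered.
But {Site 1, Site 2, Site 4} covers everything, so the minimum is 3.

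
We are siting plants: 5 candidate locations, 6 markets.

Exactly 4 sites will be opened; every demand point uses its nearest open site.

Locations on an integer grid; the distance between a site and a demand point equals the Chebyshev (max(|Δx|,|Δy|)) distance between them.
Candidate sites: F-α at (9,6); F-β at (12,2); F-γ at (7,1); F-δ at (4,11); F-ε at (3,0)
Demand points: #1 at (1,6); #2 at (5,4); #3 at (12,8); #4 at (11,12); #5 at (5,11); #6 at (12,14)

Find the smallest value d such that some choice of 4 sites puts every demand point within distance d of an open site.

Open {F-α, F-β, F-γ, F-δ}.
  Farthest demand point is #6 at distance 8 (to F-α); all others are ≤ 8.
With {F-α, F-β, F-γ, F-ε} the worst case is 8.
With {F-α, F-β, F-δ, F-ε} the worst case is 8.
No size-4 selection achieves below 8.

8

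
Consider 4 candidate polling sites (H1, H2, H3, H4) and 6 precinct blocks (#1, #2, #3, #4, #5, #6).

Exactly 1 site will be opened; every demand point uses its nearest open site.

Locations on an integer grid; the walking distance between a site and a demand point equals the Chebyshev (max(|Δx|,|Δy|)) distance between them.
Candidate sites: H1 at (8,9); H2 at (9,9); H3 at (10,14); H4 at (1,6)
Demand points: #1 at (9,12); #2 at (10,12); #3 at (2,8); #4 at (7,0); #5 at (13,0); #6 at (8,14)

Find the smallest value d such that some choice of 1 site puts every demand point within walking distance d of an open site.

Open {H1}.
  Farthest demand point is #4 at walking distance 9 (to H1); all others are ≤ 9.
With {H2} the worst case is 9.
With {H4} the worst case is 12.
No size-1 selection achieves below 9.

9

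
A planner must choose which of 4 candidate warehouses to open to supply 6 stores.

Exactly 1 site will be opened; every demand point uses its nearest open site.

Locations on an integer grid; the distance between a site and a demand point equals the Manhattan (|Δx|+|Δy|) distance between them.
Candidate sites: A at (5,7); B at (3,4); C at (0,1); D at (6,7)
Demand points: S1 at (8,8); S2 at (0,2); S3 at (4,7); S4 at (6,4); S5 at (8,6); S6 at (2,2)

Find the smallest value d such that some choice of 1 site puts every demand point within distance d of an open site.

Open {B}.
  Farthest demand point is S1 at distance 9 (to B); all others are ≤ 9.
With {A} the worst case is 10.
With {D} the worst case is 11.
No size-1 selection achieves below 9.

9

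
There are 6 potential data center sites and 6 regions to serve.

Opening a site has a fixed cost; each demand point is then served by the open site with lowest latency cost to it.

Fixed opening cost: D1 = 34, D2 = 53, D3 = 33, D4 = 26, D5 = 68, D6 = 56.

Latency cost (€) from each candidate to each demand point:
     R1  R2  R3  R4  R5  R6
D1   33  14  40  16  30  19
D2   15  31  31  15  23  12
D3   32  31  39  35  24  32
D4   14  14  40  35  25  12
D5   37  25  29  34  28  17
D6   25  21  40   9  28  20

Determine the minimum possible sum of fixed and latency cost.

166

Open {D4}: assign each demand point to its cheapest open site.
  R1→D4 14, R2→D4 14, R3→D4 40, R4→D4 35, R5→D4 25, R6→D4 12
  latency cost 140, fixed 26 → total 166.
Compare {D2}: latency cost 127 + fixed 53 = 180.
Compare {D1, D4}: latency cost 121 + fixed 60 = 181.
Compare {D1}: latency cost 152 + fixed 34 = 186.
All other subsets cost ≥ 180. Minimum total cost: 166.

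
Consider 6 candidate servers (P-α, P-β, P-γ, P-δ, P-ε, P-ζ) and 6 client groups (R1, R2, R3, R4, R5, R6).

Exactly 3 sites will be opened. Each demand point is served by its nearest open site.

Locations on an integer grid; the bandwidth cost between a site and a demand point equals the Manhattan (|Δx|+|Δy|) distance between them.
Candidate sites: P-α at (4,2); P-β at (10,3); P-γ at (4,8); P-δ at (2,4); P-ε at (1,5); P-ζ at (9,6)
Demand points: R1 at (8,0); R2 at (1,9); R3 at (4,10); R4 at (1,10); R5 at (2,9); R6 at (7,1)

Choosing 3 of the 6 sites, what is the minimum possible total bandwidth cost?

23

Open {P-α, P-β, P-γ}.
  R1→P-β 5, R2→P-γ 4, R3→P-γ 2, R4→P-γ 5, R5→P-γ 3, R6→P-α 4  ⇒ total 23.
Compare {P-α, P-γ, P-δ}: total 24.
Compare {P-α, P-γ, P-ε}: total 24.
No size-3 selection does better; minimum is 23.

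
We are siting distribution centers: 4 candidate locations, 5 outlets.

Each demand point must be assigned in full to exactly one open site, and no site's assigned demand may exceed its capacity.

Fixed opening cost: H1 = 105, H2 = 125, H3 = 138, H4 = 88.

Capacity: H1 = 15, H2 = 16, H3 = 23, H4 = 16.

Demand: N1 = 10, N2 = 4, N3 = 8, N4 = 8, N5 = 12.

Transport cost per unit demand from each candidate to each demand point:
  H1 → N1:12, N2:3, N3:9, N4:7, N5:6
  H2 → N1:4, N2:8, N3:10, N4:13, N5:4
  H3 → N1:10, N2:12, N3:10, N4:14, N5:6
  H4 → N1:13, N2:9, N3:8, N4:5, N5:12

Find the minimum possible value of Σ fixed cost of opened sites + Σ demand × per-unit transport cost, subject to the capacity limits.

566

Open {H1, H2, H4}; cheapest assignment that respects the capacities:
  H1 (cap 15, load 12): N5 — cost 12×6 = 72
  H2 (cap 16, load 14): N1, N2 — cost 10×4 + 4×8 = 72
  H4 (cap 16, load 16): N3, N4 — cost 8×8 + 8×5 = 104
  Shipping 248, fixed 318 → total 566.
  Any other capacity-feasible assignment to {H1, H2, H4} ships for at least 248.
Compare {H2, H3, H4}: its best feasible assignment gives total 599.
Compare {H1, H3, H4}: its best feasible assignment gives total 619.
Every other set of open sites that can feasibly serve all demand totals ≥ 599 even under its best assignment. Minimum: 566.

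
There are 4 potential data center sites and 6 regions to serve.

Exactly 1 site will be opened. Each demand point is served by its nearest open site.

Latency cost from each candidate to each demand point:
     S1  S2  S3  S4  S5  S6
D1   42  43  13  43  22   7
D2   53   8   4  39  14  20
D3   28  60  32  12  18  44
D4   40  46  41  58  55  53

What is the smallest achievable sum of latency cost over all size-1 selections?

138

Open {D2}.
  S1→D2 53, S2→D2 8, S3→D2 4, S4→D2 39, S5→D2 14, S6→D2 20  ⇒ total 138.
Compare {D1}: total 170.
Compare {D3}: total 194.
No size-1 selection does better; minimum is 138.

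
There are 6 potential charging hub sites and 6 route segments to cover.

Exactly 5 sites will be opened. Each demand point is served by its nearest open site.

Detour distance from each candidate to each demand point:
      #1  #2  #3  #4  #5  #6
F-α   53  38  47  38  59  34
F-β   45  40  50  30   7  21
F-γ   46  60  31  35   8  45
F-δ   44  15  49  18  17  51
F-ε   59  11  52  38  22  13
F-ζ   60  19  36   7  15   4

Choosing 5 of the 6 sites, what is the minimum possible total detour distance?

Open {F-β, F-γ, F-δ, F-ε, F-ζ}.
  #1→F-δ 44, #2→F-ε 11, #3→F-γ 31, #4→F-ζ 7, #5→F-β 7, #6→F-ζ 4  ⇒ total 104.
Compare {F-α, F-β, F-γ, F-ε, F-ζ}: total 105.
Compare {F-α, F-γ, F-δ, F-ε, F-ζ}: total 105.
No size-5 selection does better; minimum is 104.

104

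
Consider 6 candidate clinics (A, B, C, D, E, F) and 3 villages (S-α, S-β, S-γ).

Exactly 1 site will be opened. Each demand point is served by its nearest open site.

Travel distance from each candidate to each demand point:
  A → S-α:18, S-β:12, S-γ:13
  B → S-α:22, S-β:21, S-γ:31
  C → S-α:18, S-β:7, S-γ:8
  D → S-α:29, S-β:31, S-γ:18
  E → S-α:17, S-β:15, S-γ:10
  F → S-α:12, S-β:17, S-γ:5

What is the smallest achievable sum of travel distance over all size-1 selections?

33

Open {C}.
  S-α→C 18, S-β→C 7, S-γ→C 8  ⇒ total 33.
Compare {F}: total 34.
Compare {E}: total 42.
No size-1 selection does better; minimum is 33.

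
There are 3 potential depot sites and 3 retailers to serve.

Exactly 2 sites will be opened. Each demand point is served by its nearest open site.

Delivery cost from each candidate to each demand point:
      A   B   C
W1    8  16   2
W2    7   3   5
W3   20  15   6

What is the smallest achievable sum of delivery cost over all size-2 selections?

Open {W1, W2}.
  A→W2 7, B→W2 3, C→W1 2  ⇒ total 12.
Compare {W2, W3}: total 15.
Compare {W1, W3}: total 25.

12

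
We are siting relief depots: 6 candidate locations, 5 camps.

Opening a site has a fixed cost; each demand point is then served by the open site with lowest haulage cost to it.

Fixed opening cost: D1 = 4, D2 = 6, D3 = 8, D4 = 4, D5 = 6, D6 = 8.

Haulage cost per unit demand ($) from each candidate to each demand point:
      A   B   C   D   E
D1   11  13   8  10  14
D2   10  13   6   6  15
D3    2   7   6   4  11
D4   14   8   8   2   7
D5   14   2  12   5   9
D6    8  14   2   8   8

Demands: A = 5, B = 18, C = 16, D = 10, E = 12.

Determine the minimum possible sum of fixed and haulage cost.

Open {D3, D4, D5, D6}: assign each demand point to its cheapest open site.
  A→D3 5×2=10, B→D5 18×2=36, C→D6 16×2=32, D→D4 10×2=20, E→D4 12×7=84
  haulage cost 182, fixed 26 → total 208.
Compare {D1, D3, D4, D5, D6}: haulage cost 182 + fixed 30 = 212.
Compare {D2, D3, D4, D5, D6}: haulage cost 182 + fixed 32 = 214.
Compare {D1, D2, D3, D4, D5, D6}: haulage cost 182 + fixed 36 = 218.
All other subsets cost ≥ 212. Minimum total cost: 208.

208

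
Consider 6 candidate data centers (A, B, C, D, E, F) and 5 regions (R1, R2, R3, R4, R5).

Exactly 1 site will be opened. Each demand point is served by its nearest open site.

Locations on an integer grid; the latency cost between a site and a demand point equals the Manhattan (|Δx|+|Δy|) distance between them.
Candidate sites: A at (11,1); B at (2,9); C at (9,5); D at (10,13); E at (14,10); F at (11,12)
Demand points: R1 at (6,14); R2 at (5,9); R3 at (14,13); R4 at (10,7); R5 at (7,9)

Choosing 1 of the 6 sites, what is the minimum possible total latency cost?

31

Open {D}.
  R1→D 5, R2→D 9, R3→D 4, R4→D 6, R5→D 7  ⇒ total 31.
Compare {F}: total 33.
Compare {E}: total 40.
No size-1 selection does better; minimum is 31.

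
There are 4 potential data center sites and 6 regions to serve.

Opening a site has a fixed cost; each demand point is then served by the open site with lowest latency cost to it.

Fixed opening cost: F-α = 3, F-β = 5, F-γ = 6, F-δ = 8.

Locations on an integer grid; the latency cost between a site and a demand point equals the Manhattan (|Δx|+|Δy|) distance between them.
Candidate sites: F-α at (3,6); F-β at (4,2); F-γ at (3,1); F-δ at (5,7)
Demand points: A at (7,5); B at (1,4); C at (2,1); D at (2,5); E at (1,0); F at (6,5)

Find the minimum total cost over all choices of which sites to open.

Open {F-α, F-γ}: assign each demand point to its cheapest open site.
  A→F-α 5, B→F-α 4, C→F-γ 1, D→F-α 2, E→F-γ 3, F→F-α 4
  latency cost 19, fixed 9 → total 28.
Compare {F-α, F-β}: latency cost 23 + fixed 8 = 31.
Compare {F-α}: latency cost 29 + fixed 3 = 32.
Compare {F-α, F-β, F-γ}: latency cost 19 + fixed 14 = 33.
All other subsets cost ≥ 31. Minimum total cost: 28.

28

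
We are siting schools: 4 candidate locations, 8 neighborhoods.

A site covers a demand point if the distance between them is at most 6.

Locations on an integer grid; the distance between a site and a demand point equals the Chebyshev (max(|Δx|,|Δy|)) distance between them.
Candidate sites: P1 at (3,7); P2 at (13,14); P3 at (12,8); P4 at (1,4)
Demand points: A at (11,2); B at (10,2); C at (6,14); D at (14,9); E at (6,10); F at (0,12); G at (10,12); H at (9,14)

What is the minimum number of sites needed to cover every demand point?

2

Coverage sets (demand points within 6 of each site):
  P1: {E, F}
  P2: {D, G, H}
  P3: {A, B, C, D, E, G, H}
  P4: {E}
No single site covers all 8 demand points.
But {P1, P3} covers everything, so the minimum is 2.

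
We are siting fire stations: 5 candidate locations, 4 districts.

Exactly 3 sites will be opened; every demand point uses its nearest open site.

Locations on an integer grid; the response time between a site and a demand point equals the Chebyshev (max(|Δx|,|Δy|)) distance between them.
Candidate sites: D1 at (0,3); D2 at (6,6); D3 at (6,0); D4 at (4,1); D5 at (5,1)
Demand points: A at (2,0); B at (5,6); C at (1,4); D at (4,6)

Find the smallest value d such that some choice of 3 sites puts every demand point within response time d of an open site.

Open {D1, D2, D4}.
  Farthest demand point is A at response time 2 (to D4); all others are ≤ 2.
With {D1, D2, D3} the worst case is 3.
With {D1, D2, D5} the worst case is 3.
No size-3 selection achieves below 2.

2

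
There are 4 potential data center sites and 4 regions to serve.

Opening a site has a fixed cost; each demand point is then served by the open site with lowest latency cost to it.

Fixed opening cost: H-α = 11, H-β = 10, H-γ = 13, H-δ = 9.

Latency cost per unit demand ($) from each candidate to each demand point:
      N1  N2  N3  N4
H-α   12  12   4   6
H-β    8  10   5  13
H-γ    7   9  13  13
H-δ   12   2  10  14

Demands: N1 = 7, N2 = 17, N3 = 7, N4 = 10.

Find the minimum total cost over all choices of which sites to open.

204

Open {H-α, H-γ, H-δ}: assign each demand point to its cheapest open site.
  N1→H-γ 7×7=49, N2→H-δ 17×2=34, N3→H-α 7×4=28, N4→H-α 10×6=60
  latency cost 171, fixed 33 → total 204.
Compare {H-α, H-β, H-δ}: latency cost 178 + fixed 30 = 208.
Compare {H-α, H-β, H-γ, H-δ}: latency cost 171 + fixed 43 = 214.
Compare {H-α, H-δ}: latency cost 206 + fixed 20 = 226.
All other subsets cost ≥ 208. Minimum total cost: 204.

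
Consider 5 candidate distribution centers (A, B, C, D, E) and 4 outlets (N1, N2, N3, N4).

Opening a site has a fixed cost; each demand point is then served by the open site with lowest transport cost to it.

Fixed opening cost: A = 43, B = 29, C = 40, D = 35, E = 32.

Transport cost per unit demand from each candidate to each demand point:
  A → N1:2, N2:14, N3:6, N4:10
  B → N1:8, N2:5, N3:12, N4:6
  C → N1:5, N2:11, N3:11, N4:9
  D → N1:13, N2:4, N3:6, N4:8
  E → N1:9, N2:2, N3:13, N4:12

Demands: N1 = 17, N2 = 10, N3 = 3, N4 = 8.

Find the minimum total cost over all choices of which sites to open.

222

Open {A, B}: assign each demand point to its cheapest open site.
  N1→A 17×2=34, N2→B 10×5=50, N3→A 3×6=18, N4→B 8×6=48
  transport cost 150, fixed 72 → total 222.
Compare {A, B, E}: transport cost 120 + fixed 104 = 224.
Compare {A, E}: transport cost 152 + fixed 75 = 227.
Compare {A, D}: transport cost 156 + fixed 78 = 234.
All other subsets cost ≥ 224. Minimum total cost: 222.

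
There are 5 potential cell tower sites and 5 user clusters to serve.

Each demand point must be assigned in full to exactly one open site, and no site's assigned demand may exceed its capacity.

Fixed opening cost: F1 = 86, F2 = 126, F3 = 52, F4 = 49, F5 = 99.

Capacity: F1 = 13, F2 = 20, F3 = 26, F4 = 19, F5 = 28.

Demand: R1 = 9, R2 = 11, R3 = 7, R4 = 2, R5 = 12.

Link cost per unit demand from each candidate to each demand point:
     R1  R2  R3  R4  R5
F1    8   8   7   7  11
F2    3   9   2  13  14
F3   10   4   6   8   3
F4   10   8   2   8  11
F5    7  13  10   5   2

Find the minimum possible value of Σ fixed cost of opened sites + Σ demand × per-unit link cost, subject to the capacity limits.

301

Open {F3, F4}; cheapest assignment that respects the capacities:
  F3 (cap 26, load 25): R2, R4, R5 — cost 11×4 + 2×8 + 12×3 = 96
  F4 (cap 19, load 16): R1, R3 — cost 9×10 + 7×2 = 104
  Shipping 200, fixed 101 → total 301.
  Any other capacity-feasible assignment to {F3, F4} ships for at least 200.
Compare {F2, F3}: its best feasible assignment gives total 315.
Compare {F3, F5}: its best feasible assignment gives total 334.
Every other set of open sites that can feasibly serve all demand totals ≥ 315 even under its best assignment. Minimum: 301.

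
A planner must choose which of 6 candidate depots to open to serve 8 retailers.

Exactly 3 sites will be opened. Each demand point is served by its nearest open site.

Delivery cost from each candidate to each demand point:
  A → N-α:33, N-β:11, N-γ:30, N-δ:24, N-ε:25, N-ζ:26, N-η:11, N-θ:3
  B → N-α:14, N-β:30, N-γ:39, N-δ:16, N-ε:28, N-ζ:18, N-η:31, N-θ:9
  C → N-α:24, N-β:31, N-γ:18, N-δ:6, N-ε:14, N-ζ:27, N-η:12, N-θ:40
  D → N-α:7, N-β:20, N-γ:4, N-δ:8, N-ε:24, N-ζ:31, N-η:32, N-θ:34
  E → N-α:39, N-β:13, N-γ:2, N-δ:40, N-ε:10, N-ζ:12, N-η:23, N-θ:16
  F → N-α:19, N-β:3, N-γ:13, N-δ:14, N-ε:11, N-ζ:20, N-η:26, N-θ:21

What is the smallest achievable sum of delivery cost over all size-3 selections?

64

Open {A, D, E}.
  N-α→D 7, N-β→A 11, N-γ→E 2, N-δ→D 8, N-ε→E 10, N-ζ→E 12, N-η→A 11, N-θ→A 3  ⇒ total 64.
Compare {A, D, F}: total 67.
Compare {A, E, F}: total 74.
No size-3 selection does better; minimum is 64.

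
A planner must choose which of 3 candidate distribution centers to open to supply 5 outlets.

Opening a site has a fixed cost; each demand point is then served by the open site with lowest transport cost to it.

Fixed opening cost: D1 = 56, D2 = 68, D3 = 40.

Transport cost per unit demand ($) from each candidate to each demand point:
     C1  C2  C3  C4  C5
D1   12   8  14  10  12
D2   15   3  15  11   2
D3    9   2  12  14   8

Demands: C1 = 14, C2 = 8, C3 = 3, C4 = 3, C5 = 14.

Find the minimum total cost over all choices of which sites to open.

Open {D2, D3}: assign each demand point to its cheapest open site.
  C1→D3 14×9=126, C2→D3 8×2=16, C3→D3 3×12=36, C4→D2 3×11=33, C5→D2 14×2=28
  transport cost 239, fixed 108 → total 347.
Compare {D3}: transport cost 332 + fixed 40 = 372.
Compare {D1, D2, D3}: transport cost 236 + fixed 164 = 400.
Compare {D2}: transport cost 340 + fixed 68 = 408.
All other subsets cost ≥ 372. Minimum total cost: 347.

347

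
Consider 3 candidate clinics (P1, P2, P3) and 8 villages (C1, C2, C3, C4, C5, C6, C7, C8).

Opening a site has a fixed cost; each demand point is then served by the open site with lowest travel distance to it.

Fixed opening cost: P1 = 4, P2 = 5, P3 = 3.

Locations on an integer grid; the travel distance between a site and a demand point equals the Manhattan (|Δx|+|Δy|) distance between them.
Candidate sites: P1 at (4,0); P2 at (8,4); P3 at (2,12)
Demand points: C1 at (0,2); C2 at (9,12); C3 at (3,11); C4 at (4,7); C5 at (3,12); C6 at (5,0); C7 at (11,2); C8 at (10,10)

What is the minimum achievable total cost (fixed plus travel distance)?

Open {P1, P2, P3}: assign each demand point to its cheapest open site.
  C1→P1 6, C2→P3 7, C3→P3 2, C4→P1 7, C5→P3 1, C6→P1 1, C7→P2 5, C8→P2 8
  travel distance 37, fixed 12 → total 49.
Compare {P1, P3}: travel distance 43 + fixed 7 = 50.
Compare {P2, P3}: travel distance 47 + fixed 8 = 55.
Compare {P1, P2}: travel distance 61 + fixed 9 = 70.
All other subsets cost ≥ 50. Minimum total cost: 49.

49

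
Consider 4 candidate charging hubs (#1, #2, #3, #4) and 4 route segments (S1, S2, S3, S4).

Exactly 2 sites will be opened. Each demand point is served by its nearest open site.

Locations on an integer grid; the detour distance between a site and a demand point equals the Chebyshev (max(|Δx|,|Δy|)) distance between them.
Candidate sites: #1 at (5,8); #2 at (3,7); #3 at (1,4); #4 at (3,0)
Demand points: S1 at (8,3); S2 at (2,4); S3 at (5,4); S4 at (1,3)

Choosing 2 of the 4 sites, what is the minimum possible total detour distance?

Open {#2, #3}.
  S1→#2 5, S2→#3 1, S3→#2 3, S4→#3 1  ⇒ total 10.
Compare {#1, #3}: total 11.
Compare {#3, #4}: total 11.
No size-2 selection does better; minimum is 10.

10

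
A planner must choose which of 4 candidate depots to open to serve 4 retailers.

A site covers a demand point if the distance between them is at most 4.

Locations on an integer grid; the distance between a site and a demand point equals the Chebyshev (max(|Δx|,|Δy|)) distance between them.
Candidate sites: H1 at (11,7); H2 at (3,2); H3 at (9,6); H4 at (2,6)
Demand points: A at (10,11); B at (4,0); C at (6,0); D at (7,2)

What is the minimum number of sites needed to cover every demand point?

Coverage sets (demand points within 4 of each site):
  H1: {A}
  H2: {B, C, D}
  H3: {D}
  H4: {}
No single site covers all 4 demand points.
But {H1, H2} covers everything, so the minimum is 2.

2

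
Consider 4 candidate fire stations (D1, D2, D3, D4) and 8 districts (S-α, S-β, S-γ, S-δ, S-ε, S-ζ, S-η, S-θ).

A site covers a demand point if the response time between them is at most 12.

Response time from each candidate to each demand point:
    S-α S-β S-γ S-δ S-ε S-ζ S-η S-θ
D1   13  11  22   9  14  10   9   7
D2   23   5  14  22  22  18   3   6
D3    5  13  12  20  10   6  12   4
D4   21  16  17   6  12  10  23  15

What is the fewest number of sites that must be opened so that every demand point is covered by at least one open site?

Coverage sets (demand points within 12 of each site):
  D1: {S-β, S-δ, S-ζ, S-η, S-θ}
  D2: {S-β, S-η, S-θ}
  D3: {S-α, S-γ, S-ε, S-ζ, S-η, S-θ}
  D4: {S-δ, S-ε, S-ζ}
No single site covers all 8 demand points.
But {D1, D3} covers everything, so the minimum is 2.

2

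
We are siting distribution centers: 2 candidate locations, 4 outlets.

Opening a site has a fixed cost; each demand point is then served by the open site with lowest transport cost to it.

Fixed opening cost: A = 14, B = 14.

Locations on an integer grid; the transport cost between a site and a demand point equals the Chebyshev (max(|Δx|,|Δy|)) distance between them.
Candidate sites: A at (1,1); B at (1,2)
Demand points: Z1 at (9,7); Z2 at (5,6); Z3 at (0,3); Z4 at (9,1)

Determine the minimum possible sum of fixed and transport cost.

35

Open {B}: assign each demand point to its cheapest open site.
  Z1→B 8, Z2→B 4, Z3→B 1, Z4→B 8
  transport cost 21, fixed 14 → total 35.
Compare {A}: transport cost 23 + fixed 14 = 37.
Compare {A, B}: transport cost 21 + fixed 28 = 49.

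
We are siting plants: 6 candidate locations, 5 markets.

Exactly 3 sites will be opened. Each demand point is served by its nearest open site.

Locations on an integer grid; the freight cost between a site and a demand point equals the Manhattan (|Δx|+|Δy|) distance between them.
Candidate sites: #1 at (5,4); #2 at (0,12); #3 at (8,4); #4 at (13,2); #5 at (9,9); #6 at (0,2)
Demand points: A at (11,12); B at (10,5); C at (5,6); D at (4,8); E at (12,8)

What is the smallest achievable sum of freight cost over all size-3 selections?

19

Open {#1, #3, #5}.
  A→#5 5, B→#3 3, C→#1 2, D→#1 5, E→#5 4  ⇒ total 19.
Compare {#1, #2, #5}: total 21.
Compare {#1, #4, #5}: total 21.
No size-3 selection does better; minimum is 19.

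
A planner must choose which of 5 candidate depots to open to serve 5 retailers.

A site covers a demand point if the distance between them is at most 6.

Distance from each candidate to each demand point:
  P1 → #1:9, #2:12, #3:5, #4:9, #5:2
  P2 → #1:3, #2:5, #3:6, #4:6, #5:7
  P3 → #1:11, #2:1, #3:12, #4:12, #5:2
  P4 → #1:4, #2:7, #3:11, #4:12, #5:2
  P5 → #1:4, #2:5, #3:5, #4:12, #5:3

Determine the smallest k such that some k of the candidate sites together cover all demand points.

Coverage sets (demand points within 6 of each site):
  P1: {#3, #5}
  P2: {#1, #2, #3, #4}
  P3: {#2, #5}
  P4: {#1, #5}
  P5: {#1, #2, #3, #5}
No single site covers all 5 demand points.
But {P1, P2} covers everything, so the minimum is 2.

2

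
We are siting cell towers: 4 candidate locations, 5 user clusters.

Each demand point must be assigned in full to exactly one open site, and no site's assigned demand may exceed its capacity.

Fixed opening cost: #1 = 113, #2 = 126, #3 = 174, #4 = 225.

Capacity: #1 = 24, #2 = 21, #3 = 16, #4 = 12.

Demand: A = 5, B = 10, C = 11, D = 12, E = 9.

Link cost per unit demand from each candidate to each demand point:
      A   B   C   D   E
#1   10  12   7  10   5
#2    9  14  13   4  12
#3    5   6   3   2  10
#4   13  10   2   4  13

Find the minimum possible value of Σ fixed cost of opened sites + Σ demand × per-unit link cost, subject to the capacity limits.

668

Open {#1, #2, #3}; cheapest assignment that respects the capacities:
  #1 (cap 24, load 20): C, E — cost 11×7 + 9×5 = 122
  #2 (cap 21, load 12): D — cost 12×4 = 48
  #3 (cap 16, load 15): A, B — cost 5×5 + 10×6 = 85
  Shipping 255, fixed 413 → total 668.
  Any other capacity-feasible assignment to {#1, #2, #3} ships for at least 255.
Compare {#1, #2, #4}: its best feasible assignment gives total 744.
Compare {#1, #3, #4}: its best feasible assignment gives total 767.
Every other set of open sites that can feasibly serve all demand totals ≥ 744 even under its best assignment. Minimum: 668.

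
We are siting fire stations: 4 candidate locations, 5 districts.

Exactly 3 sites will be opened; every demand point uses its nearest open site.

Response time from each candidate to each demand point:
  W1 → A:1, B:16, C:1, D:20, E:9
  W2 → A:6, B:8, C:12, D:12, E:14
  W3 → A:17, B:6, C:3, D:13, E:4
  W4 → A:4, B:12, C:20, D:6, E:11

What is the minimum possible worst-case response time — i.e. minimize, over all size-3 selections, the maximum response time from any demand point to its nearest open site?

6

Open {W1, W3, W4}.
  Farthest demand point is B at response time 6 (to W3); all others are ≤ 6.
With {W2, W3, W4} the worst case is 6.
With {W1, W2, W4} the worst case is 9.
No size-3 selection achieves below 6.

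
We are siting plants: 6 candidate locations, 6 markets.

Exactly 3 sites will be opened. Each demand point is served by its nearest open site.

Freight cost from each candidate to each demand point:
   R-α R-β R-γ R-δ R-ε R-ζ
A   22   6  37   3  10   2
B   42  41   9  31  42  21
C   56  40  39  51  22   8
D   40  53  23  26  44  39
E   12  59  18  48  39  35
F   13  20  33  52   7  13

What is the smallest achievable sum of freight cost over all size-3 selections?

Open {A, B, F}.
  R-α→F 13, R-β→A 6, R-γ→B 9, R-δ→A 3, R-ε→F 7, R-ζ→A 2  ⇒ total 40.
Compare {A, B, E}: total 42.
Compare {A, E, F}: total 48.
No size-3 selection does better; minimum is 40.

40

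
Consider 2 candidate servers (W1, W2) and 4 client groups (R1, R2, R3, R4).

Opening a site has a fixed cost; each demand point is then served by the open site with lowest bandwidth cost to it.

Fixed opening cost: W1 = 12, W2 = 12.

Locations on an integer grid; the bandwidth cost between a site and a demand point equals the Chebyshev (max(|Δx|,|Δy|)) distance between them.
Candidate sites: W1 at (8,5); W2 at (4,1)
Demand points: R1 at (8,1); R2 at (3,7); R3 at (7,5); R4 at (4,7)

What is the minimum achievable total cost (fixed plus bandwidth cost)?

26

Open {W1}: assign each demand point to its cheapest open site.
  R1→W1 4, R2→W1 5, R3→W1 1, R4→W1 4
  bandwidth cost 14, fixed 12 → total 26.
Compare {W2}: bandwidth cost 20 + fixed 12 = 32.
Compare {W1, W2}: bandwidth cost 14 + fixed 24 = 38.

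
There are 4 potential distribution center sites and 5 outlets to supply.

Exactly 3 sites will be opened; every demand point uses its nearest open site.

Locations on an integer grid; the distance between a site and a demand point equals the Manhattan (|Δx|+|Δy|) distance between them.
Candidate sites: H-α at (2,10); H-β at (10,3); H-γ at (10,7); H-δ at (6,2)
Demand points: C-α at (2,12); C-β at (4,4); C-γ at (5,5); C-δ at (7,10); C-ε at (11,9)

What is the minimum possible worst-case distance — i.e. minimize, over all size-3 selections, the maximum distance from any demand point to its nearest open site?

5

Open {H-α, H-γ, H-δ}.
  Farthest demand point is C-δ at distance 5 (to H-α); all others are ≤ 5.
With {H-α, H-β, H-γ} the worst case is 7.
With {H-α, H-β, H-δ} the worst case is 7.
No size-3 selection achieves below 5.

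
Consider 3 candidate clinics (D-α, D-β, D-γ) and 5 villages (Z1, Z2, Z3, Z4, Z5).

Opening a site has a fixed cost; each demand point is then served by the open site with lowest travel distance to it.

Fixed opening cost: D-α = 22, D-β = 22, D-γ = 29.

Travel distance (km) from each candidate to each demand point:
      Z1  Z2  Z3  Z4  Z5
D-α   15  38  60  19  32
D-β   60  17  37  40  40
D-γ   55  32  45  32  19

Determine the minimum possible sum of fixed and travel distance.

164

Open {D-α, D-β}: assign each demand point to its cheapest open site.
  Z1→D-α 15, Z2→D-β 17, Z3→D-β 37, Z4→D-α 19, Z5→D-α 32
  travel distance 120, fixed 44 → total 164.
Compare {D-α, D-β, D-γ}: travel distance 107 + fixed 73 = 180.
Compare {D-α, D-γ}: travel distance 130 + fixed 51 = 181.
Compare {D-α}: travel distance 164 + fixed 22 = 186.
All other subsets cost ≥ 180. Minimum total cost: 164.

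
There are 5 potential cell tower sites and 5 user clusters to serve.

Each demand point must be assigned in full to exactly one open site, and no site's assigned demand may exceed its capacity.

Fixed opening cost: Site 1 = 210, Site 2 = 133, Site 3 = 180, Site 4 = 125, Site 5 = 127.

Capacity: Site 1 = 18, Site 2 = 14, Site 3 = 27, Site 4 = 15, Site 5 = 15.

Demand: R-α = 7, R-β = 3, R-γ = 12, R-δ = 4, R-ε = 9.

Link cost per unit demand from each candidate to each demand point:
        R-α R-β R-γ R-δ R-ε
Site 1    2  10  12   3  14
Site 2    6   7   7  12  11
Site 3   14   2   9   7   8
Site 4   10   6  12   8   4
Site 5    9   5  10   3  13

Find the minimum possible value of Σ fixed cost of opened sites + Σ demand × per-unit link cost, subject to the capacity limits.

Open {Site 3, Site 5}; cheapest assignment that respects the capacities:
  Site 3 (cap 27, load 24): R-β, R-γ, R-ε — cost 3×2 + 12×9 + 9×8 = 186
  Site 5 (cap 15, load 11): R-α, R-δ — cost 7×9 + 4×3 = 75
  Shipping 261, fixed 307 → total 568.
  Any other capacity-feasible assignment to {Site 3, Site 5} ships for at least 261.
Compare {Site 3, Site 4}: its best feasible assignment gives total 581.
Compare {Site 2, Site 3}: its best feasible assignment gives total 584.
Every other set of open sites that can feasibly serve all demand totals ≥ 581 even under its best assignment. Minimum: 568.

568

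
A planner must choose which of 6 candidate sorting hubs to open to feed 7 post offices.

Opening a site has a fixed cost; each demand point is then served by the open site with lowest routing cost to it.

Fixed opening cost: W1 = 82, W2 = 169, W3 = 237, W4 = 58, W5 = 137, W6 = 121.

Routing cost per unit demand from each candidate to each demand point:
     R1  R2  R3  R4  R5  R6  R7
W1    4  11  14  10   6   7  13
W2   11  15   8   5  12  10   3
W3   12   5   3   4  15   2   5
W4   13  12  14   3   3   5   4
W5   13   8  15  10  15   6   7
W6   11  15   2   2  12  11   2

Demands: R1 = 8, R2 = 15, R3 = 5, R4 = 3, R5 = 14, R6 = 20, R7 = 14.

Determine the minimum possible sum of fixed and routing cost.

Open {W1, W4}: assign each demand point to its cheapest open site.
  R1→W1 8×4=32, R2→W1 15×11=165, R3→W1 5×14=70, R4→W4 3×3=9, R5→W4 14×3=42, R6→W4 20×5=100, R7→W4 14×4=56
  routing cost 474, fixed 140 → total 614.
Compare {W4}: routing cost 561 + fixed 58 = 619.
Compare {W3, W4}: routing cost 333 + fixed 295 = 628.
Compare {W4, W6}: routing cost 454 + fixed 179 = 633.
All other subsets cost ≥ 619. Minimum total cost: 614.

614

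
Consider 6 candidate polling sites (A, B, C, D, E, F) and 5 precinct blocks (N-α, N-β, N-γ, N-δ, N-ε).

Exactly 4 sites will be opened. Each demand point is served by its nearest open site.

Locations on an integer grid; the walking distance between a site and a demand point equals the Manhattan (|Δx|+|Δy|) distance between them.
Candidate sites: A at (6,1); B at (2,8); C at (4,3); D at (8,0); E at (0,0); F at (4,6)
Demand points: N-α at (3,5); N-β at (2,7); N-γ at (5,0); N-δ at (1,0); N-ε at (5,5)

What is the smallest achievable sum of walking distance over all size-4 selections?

8

Open {A, B, E, F}.
  N-α→F 2, N-β→B 1, N-γ→A 2, N-δ→E 1, N-ε→F 2  ⇒ total 8.
Compare {B, D, E, F}: total 9.
Compare {A, B, C, E}: total 10.
No size-4 selection does better; minimum is 8.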